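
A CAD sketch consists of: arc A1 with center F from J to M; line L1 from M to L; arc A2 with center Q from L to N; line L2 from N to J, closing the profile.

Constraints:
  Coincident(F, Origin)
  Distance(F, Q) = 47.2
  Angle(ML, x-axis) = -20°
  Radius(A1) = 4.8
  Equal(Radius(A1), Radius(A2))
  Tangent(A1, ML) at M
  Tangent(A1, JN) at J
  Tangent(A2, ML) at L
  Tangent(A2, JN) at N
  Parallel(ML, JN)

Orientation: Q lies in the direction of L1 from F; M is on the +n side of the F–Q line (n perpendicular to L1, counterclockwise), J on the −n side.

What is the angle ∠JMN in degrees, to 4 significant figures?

78.50°

Tangency of A1 to both parallel lines with radius 4.8 puts M and J at F ± 4.8·n: M = (1.642, 4.511), J = (-1.642, -4.511). Equal radii place L and N the same way about Q: L = Q + 4.8·n = (46.00, -11.63), N = Q − 4.8·n = (42.71, -20.65). Then cos ∠JMN = MJ·MN / (|MJ||MN|), giving 78.50°.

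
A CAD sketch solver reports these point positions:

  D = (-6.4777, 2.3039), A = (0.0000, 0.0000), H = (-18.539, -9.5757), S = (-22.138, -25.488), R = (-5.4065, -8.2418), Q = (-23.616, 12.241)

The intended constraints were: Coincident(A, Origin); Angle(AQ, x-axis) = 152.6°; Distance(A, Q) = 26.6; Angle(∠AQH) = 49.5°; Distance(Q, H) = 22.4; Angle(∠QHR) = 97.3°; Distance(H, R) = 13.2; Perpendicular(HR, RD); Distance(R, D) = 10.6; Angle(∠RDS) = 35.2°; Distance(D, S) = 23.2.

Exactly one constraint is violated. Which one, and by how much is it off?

Distance(D, S) = 23.2 — off by 8.70.

A = (0.00, 0.00) ✓; AQ at 152.6° ✓; |AQ| = 26.60 ✓; ∠AQH = 49.50° ✓; |QH| = 22.40 ✓; ∠QHR = 97.30° ✓; |HR| = 13.20 ✓; ∠(HR, RD) = 90.00° ✓; |RD| = 10.60 ✓; ∠RDS = 35.20° ✓; |DS| = 31.90 ✗.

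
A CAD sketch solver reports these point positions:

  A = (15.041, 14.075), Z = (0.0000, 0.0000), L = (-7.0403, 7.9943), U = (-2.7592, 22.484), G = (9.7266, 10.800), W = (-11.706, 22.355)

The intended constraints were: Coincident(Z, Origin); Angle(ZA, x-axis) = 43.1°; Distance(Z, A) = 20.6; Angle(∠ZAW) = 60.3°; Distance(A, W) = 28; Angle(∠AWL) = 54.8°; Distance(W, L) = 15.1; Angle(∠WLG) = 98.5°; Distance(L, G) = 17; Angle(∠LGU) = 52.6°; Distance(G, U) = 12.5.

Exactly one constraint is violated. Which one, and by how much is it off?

Distance(G, U) = 12.5 — off by 4.60.

Z = (0.00, 0.00) ✓; ZA at 43.10° ✓; |ZA| = 20.60 ✓; ∠ZAW = 60.30° ✓; |AW| = 28.00 ✓; ∠AWL = 54.80° ✓; |WL| = 15.10 ✓; ∠WLG = 98.50° ✓; |LG| = 17.00 ✓; ∠LGU = 52.60° ✓; |GU| = 17.10 ✗.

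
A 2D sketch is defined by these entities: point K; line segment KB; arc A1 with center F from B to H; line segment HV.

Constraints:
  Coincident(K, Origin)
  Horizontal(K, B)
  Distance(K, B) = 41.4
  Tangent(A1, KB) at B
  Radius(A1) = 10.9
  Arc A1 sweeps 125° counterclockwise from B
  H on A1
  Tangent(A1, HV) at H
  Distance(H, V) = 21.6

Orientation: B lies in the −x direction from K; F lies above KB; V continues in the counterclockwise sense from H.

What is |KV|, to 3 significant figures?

56.8

K is at the origin; KB is horizontal with |KB| = 41.4 and B on the −x side, so B = (-41.4, 0.00). Tangency of A1 to KB means the radius FB is perpendicular to KB, so F = B + (0, 10.9) = (-41.4, 10.9). On A1, B sits at bearing -90° from F; a 125° counterclockwise sweep puts H at bearing 35°, so H = F + 10.9·(cos 35°, sin 35°) = (-32.5, 17.2). Since A1 is tangent to HV there, FH ⟂ HV, so HV runs along (−sin 35°, cos 35°); with |HV| = 21.6, V = (-44.9, 34.8). Then |KV| = |V − K| = 56.8.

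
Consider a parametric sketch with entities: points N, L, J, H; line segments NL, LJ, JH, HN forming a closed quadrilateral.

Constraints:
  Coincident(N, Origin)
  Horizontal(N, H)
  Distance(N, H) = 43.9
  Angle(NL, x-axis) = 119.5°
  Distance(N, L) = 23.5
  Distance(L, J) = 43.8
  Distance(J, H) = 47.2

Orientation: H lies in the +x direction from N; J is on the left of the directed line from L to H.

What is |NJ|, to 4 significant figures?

50.53

Checks: |LJ| = 43.80 ✓; |JH| = 47.20 ✓.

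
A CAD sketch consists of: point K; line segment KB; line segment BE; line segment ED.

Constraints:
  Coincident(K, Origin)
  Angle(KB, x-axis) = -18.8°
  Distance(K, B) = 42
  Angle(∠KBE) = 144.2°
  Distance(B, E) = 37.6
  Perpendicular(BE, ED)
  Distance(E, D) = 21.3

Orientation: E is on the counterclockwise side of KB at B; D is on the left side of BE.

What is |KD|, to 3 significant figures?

71.7

K is at the origin; KB runs at -18.8° with length 42.0, so B = 42.0·(cos -18.8°, sin -18.8°) = (39.8, -13.5). ∠KBE = 144.2°, so BE runs at -18.8° + (180° − 144.2°) = 17.0° from the x-axis; with |BE| = 37.6, E = B + 37.6·(cos 17.0°, sin 17.0°) = (75.7, -2.54). The perpendicularity gives ED at right angles to BE; with |ED| = 21.3 on the left of BE, D = E + 21.3·(-0.292, 0.956) = (69.5, 17.8). Then |KD| = |D − K| = 71.7.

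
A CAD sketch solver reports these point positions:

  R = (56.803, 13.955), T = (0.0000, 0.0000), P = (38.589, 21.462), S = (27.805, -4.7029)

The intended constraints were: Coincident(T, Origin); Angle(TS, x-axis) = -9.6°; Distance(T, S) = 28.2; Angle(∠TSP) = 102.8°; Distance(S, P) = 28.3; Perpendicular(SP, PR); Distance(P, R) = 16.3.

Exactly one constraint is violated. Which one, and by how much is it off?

Distance(P, R) = 16.3 — off by 3.40.

T = (0.00, 0.00) ✓; TS at -9.600° ✓; |TS| = 28.20 ✓; ∠TSP = 102.8° ✓; |SP| = 28.30 ✓; ∠(SP, PR) = 90.00° ✓; |PR| = 19.70 ✗.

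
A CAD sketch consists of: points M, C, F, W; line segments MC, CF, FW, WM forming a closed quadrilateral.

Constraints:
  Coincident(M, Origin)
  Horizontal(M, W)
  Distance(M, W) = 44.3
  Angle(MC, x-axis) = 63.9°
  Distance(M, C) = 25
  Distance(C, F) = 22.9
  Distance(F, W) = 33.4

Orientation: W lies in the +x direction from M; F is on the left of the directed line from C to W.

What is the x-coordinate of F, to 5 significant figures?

32.191

Checks: |CF| = 22.90 ✓; |FW| = 33.40 ✓.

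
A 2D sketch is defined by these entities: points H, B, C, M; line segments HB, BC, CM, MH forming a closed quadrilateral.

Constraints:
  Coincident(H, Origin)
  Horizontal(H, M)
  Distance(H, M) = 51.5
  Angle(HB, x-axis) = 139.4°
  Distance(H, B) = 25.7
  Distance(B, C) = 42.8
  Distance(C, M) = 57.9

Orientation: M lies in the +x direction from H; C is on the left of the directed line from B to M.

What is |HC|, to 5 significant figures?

45.874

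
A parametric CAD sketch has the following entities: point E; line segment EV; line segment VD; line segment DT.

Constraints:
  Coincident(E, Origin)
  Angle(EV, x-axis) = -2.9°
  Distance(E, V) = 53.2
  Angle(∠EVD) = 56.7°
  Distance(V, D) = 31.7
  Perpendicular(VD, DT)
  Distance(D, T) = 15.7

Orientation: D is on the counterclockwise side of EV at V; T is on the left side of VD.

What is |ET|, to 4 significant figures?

28.87

E is at the origin; EV runs at -2.9° with length 53.2, so V = 53.2·(cos -2.9°, sin -2.9°) = (53.13, -2.692). ∠EVD = 56.7°, so VD runs at -2.9° + (180° − 56.7°) = 120.4° from the x-axis; with |VD| = 31.7, D = V + 31.7·(cos 120.4°, sin 120.4°) = (37.09, 24.65). VD is perpendicular to DT; with |DT| = 15.7 on the left of VD, T = D + 15.7·(-0.8625, -0.5060) = (23.55, 16.71). Then |ET| = |T − E| = 28.87.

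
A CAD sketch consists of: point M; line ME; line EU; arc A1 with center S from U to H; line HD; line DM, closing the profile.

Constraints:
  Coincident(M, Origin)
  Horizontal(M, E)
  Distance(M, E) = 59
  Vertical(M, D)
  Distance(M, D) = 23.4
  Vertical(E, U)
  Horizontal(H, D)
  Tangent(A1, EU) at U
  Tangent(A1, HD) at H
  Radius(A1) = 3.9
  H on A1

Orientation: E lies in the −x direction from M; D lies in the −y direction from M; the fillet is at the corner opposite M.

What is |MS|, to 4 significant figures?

58.45

M is at the origin; M and E share the same y with |ME| = 59.0 and E on the −x side, so E = (-59.00, 0.000). MD is vertical with |MD| = 23.4 and D on the −y side, so D = (0.000, -23.40). The virtual corner opposite M is at (-59.00, -23.40). A1 meets EU tangentially, so SU is at right angles to EU and since A1 is tangent to HD there, SH ⟂ HD, with radius 3.9, so the center S sits 3.9 in from both sides at S = (-55.10, -19.50). Then |MS| = |S − M| = 58.45.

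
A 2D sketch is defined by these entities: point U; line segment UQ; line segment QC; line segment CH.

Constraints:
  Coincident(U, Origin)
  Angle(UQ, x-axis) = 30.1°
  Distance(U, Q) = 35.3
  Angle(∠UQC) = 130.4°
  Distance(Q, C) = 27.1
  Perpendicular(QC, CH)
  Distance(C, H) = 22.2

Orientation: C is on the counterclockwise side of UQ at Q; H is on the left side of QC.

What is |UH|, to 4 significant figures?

50.20

U is at the origin; UQ runs at 30.1° with length 35.3, so Q = 35.3·(cos 30.1°, sin 30.1°) = (30.54, 17.70). ∠UQC = 130.4°, so QC runs at 30.1° + (180° − 130.4°) = 79.70° from the x-axis; with |QC| = 27.1, C = Q + 27.1·(cos 79.70°, sin 79.70°) = (35.39, 44.37). The perpendicularity gives CH at right angles to QC; with |CH| = 22.2 on the left of QC, H = C + 22.2·(-0.9839, 0.1788) = (13.54, 48.34). Then |UH| = |H − U| = 50.20.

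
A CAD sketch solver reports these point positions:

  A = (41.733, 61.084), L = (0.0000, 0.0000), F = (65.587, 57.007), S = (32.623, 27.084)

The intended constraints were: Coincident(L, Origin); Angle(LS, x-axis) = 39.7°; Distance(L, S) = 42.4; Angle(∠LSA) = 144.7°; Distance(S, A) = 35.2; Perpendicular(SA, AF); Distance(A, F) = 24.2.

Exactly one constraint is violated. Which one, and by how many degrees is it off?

Perpendicular(SA, AF) — off by 5.30°.

L = (0.00, 0.00) ✓; LS at 39.70° ✓; |LS| = 42.40 ✓; ∠LSA = 144.7° ✓; |SA| = 35.20 ✓; ∠(SA, AF) = 84.70° ✗; |AF| = 24.20 ✓.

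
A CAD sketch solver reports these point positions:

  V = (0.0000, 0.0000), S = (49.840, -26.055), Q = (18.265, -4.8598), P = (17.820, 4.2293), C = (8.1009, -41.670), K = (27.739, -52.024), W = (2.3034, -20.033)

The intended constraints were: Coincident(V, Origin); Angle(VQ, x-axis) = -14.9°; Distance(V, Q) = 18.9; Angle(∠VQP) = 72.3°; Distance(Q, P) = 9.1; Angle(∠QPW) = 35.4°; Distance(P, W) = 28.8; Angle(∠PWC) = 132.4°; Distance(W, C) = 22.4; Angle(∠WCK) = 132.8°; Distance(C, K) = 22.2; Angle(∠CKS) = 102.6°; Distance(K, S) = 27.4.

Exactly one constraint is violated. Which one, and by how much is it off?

Distance(K, S) = 27.4 — off by 6.70.

V = (0.00, 0.00) ✓; VQ at -14.90° ✓; |VQ| = 18.90 ✓; ∠VQP = 72.30° ✓; |QP| = 9.100 ✓; ∠QPW = 35.40° ✓; |PW| = 28.80 ✓; ∠PWC = 132.4° ✓; |WC| = 22.40 ✓; ∠WCK = 132.8° ✓; |CK| = 22.20 ✓; ∠CKS = 102.6° ✓; |KS| = 34.10 ✗.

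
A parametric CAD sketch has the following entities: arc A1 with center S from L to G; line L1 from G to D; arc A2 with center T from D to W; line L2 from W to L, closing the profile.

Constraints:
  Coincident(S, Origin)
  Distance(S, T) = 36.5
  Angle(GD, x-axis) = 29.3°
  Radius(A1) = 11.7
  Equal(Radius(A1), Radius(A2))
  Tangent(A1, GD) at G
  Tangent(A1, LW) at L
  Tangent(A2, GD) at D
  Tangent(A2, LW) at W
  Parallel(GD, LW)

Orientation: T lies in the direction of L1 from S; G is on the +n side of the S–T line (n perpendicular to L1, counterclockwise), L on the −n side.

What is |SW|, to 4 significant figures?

38.33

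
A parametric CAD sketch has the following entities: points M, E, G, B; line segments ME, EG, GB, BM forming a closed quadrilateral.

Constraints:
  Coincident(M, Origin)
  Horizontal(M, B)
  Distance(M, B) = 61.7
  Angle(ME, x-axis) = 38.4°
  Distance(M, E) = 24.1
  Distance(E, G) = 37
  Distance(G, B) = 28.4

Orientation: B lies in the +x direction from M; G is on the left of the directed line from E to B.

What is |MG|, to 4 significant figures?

60.30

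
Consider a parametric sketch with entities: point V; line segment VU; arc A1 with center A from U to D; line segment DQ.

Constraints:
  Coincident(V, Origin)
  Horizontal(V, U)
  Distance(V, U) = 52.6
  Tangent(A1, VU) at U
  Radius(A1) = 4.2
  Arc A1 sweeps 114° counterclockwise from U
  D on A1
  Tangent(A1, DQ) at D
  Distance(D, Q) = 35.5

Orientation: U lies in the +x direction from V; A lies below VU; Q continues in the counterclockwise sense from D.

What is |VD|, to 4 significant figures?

49.12

V is at the origin; VU is horizontal with |VU| = 52.6 and U on the +x side, so U = (52.60, 0.000). The tangent condition forces AU to be normal to VU, so A = U + (0, -4.2) = (52.60, -4.200). On A1, U sits at bearing 90° from A; a 114° counterclockwise sweep puts D at bearing 204°, so D = A + 4.2·(cos 204°, sin 204°) = (48.76, -5.908). Then |VD| = |D − V| = 49.12.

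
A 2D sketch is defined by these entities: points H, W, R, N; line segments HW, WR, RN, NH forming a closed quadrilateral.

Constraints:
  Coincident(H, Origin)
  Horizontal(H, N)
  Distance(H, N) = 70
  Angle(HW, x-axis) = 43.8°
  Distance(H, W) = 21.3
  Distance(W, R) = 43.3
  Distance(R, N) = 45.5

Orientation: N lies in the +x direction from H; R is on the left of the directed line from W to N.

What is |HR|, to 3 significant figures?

64.5

H is at the origin; HN is horizontal with |HN| = 70.0 and N in +x, so N = (70.0, 0). HW runs at 43.8° with |HW| = 21.3, so W = (15.4, 14.7). R is determined by |WR| = 43.3 and |RN| = 45.5 together: it lies at the intersection of circle(W, 43.3) and circle(N, 45.5). With |WN| = 56.6, the foot of the radical line on WN is 26.6 from W and the perpendicular offset is √(43.3² − 26.6²) = 34.2. Taking the left-of-WN solution: R = (49.9, 40.8).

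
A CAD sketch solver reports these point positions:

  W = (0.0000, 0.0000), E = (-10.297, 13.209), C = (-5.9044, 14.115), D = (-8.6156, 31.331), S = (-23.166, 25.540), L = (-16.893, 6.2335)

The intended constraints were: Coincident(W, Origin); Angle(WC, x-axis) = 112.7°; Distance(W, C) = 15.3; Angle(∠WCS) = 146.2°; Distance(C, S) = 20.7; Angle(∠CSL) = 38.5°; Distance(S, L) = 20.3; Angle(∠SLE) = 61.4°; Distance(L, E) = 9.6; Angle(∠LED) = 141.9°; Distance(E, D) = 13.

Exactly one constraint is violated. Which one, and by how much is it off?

Distance(E, D) = 13 — off by 5.20.

W = (0.00, 0.00) ✓; WC at 112.7° ✓; |WC| = 15.30 ✓; ∠WCS = 146.2° ✓; |CS| = 20.70 ✓; ∠CSL = 38.50° ✓; |SL| = 20.30 ✓; ∠SLE = 61.40° ✓; |LE| = 9.600 ✓; ∠LED = 141.9° ✓; |ED| = 18.20 ✗.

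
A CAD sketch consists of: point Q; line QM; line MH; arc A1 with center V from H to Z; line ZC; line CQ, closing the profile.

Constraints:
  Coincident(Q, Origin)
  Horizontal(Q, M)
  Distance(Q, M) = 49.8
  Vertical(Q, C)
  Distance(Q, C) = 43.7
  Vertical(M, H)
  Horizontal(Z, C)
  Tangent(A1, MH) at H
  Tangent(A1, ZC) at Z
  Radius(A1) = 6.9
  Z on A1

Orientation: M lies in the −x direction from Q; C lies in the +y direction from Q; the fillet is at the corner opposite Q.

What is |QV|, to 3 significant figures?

56.5

Q and C share the same x with |QC| = 43.7 and C on the +y side, so C = (0.00, 43.7). The virtual corner opposite Q is at (-49.8, 43.7). Tangency of A1 to MH means the radius VH is perpendicular to MH and A1 meets ZC tangentially, so VZ is at right angles to ZC, with radius 6.9, so the center V sits 6.9 in from both sides at V = (-42.9, 36.8). Then |QV| = |V − Q| = 56.5.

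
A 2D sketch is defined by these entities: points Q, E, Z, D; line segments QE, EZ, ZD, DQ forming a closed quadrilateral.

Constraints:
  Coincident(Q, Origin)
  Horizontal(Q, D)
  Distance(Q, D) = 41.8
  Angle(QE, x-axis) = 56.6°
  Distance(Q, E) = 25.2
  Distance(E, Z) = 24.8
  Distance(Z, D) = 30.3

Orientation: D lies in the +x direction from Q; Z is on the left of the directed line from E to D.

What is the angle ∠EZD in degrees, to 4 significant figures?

78.07°

Checks: |EZ| = 24.80 ✓; |ZD| = 30.30 ✓.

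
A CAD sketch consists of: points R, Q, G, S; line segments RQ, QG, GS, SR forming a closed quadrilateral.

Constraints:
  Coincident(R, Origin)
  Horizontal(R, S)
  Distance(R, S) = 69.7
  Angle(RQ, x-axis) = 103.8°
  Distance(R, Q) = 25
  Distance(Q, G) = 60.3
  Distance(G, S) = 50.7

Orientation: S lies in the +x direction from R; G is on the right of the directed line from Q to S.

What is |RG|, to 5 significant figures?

37.503

Checks: |QG| = 60.30 ✓; |GS| = 50.70 ✓.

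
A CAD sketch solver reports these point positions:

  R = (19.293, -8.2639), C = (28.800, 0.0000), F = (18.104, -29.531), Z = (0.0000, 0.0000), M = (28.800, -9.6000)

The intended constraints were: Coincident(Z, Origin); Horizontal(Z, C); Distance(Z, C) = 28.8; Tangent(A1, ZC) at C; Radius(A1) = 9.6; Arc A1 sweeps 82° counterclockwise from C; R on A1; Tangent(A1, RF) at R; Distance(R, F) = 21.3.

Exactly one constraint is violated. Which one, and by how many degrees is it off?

Tangent(A1, RF) at R — off by 4.80°.

Z = (0.00, 0.00) ✓; Z.y = 0.00, C.y = 0.00 ✓; |ZC| = 28.80 ✓; ∠(MC, CZ) = 90.00° ✓; |MC| = 9.600 ✓; bearing(M→R) − bearing(M→C) = 82.00° ✓; |MR| = 9.600 ✓; ∠(MR, RF) = 85.20° ✗; |RF| = 21.30 ✓.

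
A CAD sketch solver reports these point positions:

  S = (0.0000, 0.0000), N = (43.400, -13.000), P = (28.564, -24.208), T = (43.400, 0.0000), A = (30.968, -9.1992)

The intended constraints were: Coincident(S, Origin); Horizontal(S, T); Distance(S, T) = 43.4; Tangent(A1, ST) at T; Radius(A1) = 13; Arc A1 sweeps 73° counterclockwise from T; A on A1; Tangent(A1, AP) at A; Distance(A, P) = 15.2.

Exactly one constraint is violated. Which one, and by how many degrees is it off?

Tangent(A1, AP) at A — off by 7.90°.

S = (0.00, 0.00) ✓; S.y = 0.00, T.y = 0.00 ✓; |ST| = 43.40 ✓; ∠(NT, TS) = 90.00° ✓; |NT| = 13.00 ✓; bearing(N→A) − bearing(N→T) = 73.00° ✓; |NA| = 13.00 ✓; ∠(NA, AP) = 82.10° ✗; |AP| = 15.20 ✓.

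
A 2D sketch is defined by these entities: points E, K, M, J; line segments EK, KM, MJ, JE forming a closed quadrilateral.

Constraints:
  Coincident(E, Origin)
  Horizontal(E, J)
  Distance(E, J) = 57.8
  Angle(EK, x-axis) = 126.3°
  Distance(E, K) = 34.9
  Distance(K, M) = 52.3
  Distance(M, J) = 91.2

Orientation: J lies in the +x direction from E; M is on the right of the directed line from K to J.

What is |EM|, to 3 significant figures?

38.3

Checks: |KM| = 52.30 ✓; |MJ| = 91.20 ✓.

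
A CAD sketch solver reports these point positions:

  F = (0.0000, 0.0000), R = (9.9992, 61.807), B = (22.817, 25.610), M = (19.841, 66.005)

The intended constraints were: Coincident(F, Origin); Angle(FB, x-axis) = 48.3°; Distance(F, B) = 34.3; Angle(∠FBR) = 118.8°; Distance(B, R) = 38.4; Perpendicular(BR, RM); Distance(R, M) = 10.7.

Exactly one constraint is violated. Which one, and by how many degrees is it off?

Perpendicular(BR, RM) — off by 3.60°.

F = (0.00, 0.00) ✓; FB at 48.30° ✓; |FB| = 34.30 ✓; ∠FBR = 118.8° ✓; |BR| = 38.40 ✓; ∠(BR, RM) = 86.40° ✗; |RM| = 10.70 ✓.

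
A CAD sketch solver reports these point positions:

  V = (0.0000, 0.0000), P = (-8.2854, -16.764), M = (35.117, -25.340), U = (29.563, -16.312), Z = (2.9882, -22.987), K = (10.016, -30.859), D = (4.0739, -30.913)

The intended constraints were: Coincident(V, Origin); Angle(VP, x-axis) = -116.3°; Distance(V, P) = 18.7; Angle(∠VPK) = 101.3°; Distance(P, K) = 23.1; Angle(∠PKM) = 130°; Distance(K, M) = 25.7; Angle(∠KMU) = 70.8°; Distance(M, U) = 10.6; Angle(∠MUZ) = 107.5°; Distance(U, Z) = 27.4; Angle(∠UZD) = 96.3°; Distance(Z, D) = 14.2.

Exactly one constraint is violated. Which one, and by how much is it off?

Distance(Z, D) = 14.2 — off by 6.20.

V = (0.00, 0.00) ✓; VP at -116.3° ✓; |VP| = 18.70 ✓; ∠VPK = 101.3° ✓; |PK| = 23.10 ✓; ∠PKM = 130.0° ✓; |KM| = 25.70 ✓; ∠KMU = 70.80° ✓; |MU| = 10.60 ✓; ∠MUZ = 107.5° ✓; |UZ| = 27.40 ✓; ∠UZD = 96.30° ✓; |ZD| = 8.000 ✗.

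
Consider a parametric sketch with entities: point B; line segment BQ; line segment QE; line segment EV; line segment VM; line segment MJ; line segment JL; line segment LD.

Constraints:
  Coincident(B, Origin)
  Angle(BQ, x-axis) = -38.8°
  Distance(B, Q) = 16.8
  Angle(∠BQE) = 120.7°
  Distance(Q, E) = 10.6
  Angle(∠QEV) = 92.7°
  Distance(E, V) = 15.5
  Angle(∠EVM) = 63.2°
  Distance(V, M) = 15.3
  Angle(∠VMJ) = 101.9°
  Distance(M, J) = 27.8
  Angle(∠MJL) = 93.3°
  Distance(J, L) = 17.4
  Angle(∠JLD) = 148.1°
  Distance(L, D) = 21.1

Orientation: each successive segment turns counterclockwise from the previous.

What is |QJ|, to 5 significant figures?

18.227

∠EVM = 63.2° gives VM at -135.40° from the x-axis; with |VM| = 15.3, M = (7.3893, -2.7997). ∠VMJ = 101.9° gives MJ at -57.300° from the x-axis; with |MJ| = 27.8, J = (22.408, -26.194). Then |QJ| = |J − Q| = 18.227.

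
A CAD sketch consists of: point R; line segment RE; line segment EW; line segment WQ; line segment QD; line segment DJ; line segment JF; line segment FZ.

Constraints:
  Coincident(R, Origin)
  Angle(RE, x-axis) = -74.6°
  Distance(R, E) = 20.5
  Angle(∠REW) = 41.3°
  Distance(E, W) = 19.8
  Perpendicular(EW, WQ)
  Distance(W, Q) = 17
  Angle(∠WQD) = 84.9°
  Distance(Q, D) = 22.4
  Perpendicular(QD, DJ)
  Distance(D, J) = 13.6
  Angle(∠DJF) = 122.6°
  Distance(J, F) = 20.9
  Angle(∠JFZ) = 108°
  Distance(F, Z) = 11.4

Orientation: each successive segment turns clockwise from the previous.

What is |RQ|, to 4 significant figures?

5.603

R is at the origin; RE runs at -74.6° with length 20.5, so E = (5.444, -19.76). ∠REW = 41.3° gives EW at 146.7° from the x-axis; with |EW| = 19.8, W = (-11.11, -8.893). EW ⟂ WQ, so WQ runs at 56.70°; with |WQ| = 17.0, Q = (-1.772, 5.315). Then |RQ| = |Q − R| = 5.603.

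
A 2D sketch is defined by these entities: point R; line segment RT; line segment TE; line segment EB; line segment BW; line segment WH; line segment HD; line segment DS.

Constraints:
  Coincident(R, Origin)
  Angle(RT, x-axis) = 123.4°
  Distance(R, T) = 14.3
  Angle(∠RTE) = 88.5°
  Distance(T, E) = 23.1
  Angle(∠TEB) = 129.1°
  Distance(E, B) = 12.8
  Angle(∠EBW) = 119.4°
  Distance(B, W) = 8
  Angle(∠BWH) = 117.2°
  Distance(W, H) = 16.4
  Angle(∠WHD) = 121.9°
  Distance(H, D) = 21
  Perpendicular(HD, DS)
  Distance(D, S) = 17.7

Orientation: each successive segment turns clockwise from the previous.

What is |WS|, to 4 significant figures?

29.91

∠WHD = 121.9° gives HD at 159.5° from the x-axis; with |HD| = 21.0, D = (-7.378, 9.457). The perpendicularity gives DS at right angles to HD, so DS runs at 69.50°; with |DS| = 17.7, S = (-1.179, 26.04). Then |WS| = |S − W| = 29.91.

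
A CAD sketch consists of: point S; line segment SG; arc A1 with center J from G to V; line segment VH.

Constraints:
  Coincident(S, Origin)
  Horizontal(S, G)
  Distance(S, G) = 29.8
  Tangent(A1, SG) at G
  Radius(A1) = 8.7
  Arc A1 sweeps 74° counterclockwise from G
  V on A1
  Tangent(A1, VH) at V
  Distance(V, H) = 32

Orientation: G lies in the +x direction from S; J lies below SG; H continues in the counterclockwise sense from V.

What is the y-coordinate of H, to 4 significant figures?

-37.06

On A1, G sits at bearing 90° from J; a 74° counterclockwise sweep puts V at bearing 164°, so V = J + 8.7·(cos 164°, sin 164°) = (21.44, -6.302). Tangency of A1 to VH means the radius JV is perpendicular to VH, so VH runs along (−sin 164°, cos 164°); with |VH| = 32.0, H = (12.62, -37.06). So H.y = -37.06.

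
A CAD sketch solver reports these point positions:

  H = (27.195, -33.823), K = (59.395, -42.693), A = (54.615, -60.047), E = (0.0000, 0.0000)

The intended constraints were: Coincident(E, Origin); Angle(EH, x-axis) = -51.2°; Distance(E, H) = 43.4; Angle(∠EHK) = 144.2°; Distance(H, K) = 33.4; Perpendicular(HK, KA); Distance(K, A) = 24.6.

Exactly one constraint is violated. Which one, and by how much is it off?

Distance(K, A) = 24.6 — off by 6.60.

E = (0.00, 0.00) ✓; EH at -51.20° ✓; |EH| = 43.40 ✓; ∠EHK = 144.2° ✓; |HK| = 33.40 ✓; ∠(HK, KA) = 90.00° ✓; |KA| = 18.00 ✗.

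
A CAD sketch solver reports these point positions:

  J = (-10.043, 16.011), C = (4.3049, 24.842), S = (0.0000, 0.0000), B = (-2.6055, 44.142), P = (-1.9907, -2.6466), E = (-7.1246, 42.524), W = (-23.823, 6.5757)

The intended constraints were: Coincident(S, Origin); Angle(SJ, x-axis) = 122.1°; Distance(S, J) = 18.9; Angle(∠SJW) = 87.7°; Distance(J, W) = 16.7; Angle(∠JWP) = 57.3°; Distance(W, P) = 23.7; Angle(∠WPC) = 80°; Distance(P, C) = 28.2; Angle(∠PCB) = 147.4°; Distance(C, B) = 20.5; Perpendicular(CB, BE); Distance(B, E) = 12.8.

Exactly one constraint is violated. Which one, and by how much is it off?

Distance(B, E) = 12.8 — off by 8.00.

S = (0.00, 0.00) ✓; SJ at 122.1° ✓; |SJ| = 18.90 ✓; ∠SJW = 87.70° ✓; |JW| = 16.70 ✓; ∠JWP = 57.30° ✓; |WP| = 23.70 ✓; ∠WPC = 80.00° ✓; |PC| = 28.20 ✓; ∠PCB = 147.4° ✓; |CB| = 20.50 ✓; ∠(CB, BE) = 90.00° ✓; |BE| = 4.800 ✗.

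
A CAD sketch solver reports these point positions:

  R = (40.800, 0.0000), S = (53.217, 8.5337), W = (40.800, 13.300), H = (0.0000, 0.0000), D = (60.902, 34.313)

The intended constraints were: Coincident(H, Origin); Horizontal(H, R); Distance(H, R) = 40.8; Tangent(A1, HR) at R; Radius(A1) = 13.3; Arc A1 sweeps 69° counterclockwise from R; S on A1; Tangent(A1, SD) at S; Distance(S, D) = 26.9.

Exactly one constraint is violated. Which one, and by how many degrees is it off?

Tangent(A1, SD) at S — off by 4.40°.

H = (0.00, 0.00) ✓; H.y = 0.00, R.y = 0.00 ✓; |HR| = 40.80 ✓; ∠(WR, RH) = 90.00° ✓; |WR| = 13.30 ✓; bearing(W→S) − bearing(W→R) = 69.00° ✓; |WS| = 13.30 ✓; ∠(WS, SD) = 85.60° ✗; |SD| = 26.90 ✓.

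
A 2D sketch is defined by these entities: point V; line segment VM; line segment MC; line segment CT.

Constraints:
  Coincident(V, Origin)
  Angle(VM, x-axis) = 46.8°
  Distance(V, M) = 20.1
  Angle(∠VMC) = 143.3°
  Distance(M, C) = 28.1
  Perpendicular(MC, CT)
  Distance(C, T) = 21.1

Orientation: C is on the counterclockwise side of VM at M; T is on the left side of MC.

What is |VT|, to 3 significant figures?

45.1

V is at the origin; VM runs at 46.8° with length 20.1, so M = 20.1·(cos 46.8°, sin 46.8°) = (13.8, 14.7). ∠VMC = 143.3°, so MC runs at 46.8° + (180° − 143.3°) = 83.5° from the x-axis; with |MC| = 28.1, C = M + 28.1·(cos 83.5°, sin 83.5°) = (16.9, 42.6). The perpendicularity gives CT at right angles to MC; with |CT| = 21.1 on the left of MC, T = C + 21.1·(-0.994, 0.113) = (-4.02, 45.0). Then |VT| = |T − V| = 45.1.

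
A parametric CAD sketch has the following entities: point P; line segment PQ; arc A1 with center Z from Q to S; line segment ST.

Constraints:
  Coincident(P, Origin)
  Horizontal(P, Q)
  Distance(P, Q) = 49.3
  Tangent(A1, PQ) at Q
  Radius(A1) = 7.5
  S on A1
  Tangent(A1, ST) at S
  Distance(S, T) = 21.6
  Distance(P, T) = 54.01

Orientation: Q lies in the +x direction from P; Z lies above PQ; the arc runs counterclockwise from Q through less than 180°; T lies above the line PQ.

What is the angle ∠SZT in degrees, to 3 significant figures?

70.9°

Checks: ∠(ZQ, QP) = 90.00° ✓; |ZS| = 7.500 ✓; ∠(ZS, ST) = 90.00° ✓; |ST| = 21.60 ✓; |PT| = 54.01 ✓.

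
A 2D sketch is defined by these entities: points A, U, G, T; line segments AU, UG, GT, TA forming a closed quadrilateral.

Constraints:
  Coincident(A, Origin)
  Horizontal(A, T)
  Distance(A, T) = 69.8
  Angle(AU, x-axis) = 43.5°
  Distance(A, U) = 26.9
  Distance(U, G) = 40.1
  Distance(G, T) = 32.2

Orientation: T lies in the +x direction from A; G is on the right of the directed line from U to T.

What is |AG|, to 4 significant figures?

44.04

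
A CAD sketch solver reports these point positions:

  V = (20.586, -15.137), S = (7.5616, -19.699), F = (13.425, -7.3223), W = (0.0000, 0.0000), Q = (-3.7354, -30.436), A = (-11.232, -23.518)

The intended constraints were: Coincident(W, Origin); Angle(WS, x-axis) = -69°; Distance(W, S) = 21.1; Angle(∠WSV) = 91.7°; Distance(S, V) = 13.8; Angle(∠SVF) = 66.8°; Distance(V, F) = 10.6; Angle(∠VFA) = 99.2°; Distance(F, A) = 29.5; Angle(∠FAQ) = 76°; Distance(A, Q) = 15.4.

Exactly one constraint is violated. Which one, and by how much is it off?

Distance(A, Q) = 15.4 — off by 5.20.

W = (0.00, 0.00) ✓; WS at -69.00° ✓; |WS| = 21.10 ✓; ∠WSV = 91.70° ✓; |SV| = 13.80 ✓; ∠SVF = 66.80° ✓; |VF| = 10.60 ✓; ∠VFA = 99.20° ✓; |FA| = 29.50 ✓; ∠FAQ = 76.00° ✓; |AQ| = 10.20 ✗.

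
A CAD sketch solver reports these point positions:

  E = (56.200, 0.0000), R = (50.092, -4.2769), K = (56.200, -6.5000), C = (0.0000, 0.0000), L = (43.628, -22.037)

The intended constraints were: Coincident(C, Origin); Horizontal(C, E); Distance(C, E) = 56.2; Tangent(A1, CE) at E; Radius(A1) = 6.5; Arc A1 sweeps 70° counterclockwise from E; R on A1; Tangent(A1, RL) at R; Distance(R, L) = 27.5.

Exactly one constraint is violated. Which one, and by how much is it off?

Distance(R, L) = 27.5 — off by 8.60.

C = (0.00, 0.00) ✓; C.y = 0.00, E.y = 0.00 ✓; |CE| = 56.20 ✓; ∠(KE, EC) = 90.00° ✓; |KE| = 6.500 ✓; bearing(K→R) − bearing(K→E) = 70.00° ✓; |KR| = 6.500 ✓; ∠(KR, RL) = 90.00° ✓; |RL| = 18.90 ✗.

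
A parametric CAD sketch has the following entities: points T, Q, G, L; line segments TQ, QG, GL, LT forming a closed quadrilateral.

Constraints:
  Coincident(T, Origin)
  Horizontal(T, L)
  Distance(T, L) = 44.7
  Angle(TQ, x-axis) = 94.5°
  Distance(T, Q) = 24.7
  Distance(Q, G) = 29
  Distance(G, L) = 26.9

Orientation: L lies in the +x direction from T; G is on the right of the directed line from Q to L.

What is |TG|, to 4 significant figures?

18.40

T is at the origin; TL is horizontal with |TL| = 44.7 and L in +x, so L = (44.7, 0). TQ runs at 94.5° with |TQ| = 24.7, so Q = (-1.938, 24.62). G is determined by |QG| = 29.0 and |GL| = 26.9 together: it lies at the intersection of circle(Q, 29.0) and circle(L, 26.9). With |QL| = 52.74, the foot of the radical line on QL is 27.48 from Q and the perpendicular offset is √(29.0² − 27.48²) = 9.258. Taking the right-of-QL solution: G = (18.04, 3.605).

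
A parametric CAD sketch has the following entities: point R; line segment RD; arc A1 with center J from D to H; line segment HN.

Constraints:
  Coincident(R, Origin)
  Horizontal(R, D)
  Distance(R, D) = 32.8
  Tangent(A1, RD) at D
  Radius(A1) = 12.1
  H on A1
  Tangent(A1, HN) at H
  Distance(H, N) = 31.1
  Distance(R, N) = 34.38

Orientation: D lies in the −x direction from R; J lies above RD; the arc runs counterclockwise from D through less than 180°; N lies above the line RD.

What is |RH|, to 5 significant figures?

23.057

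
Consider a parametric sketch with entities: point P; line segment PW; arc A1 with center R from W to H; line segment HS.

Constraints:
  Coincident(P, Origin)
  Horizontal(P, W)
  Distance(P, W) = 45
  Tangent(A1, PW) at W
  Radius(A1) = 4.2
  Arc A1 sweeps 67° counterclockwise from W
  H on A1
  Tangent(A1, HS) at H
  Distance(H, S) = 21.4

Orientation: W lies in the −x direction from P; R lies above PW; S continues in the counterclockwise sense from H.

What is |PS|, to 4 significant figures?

39.62

On A1, W sits at bearing -90° from R; a 67° counterclockwise sweep puts H at bearing -23°, so H = R + 4.2·(cos -23°, sin -23°) = (-41.13, 2.559). Since A1 is tangent to HS there, RH ⟂ HS, so HS runs along (−sin -23°, cos -23°); with |HS| = 21.4, S = (-32.77, 22.26). Then |PS| = |S − P| = 39.62.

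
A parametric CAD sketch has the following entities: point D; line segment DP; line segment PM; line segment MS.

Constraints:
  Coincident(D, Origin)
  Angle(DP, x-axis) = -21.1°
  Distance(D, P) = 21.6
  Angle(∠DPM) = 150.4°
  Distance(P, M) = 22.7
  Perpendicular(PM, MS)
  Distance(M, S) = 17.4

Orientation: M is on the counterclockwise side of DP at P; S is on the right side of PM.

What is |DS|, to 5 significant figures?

50.086

D is at the origin; DP runs at -21.1° with length 21.6, so P = 21.6·(cos -21.1°, sin -21.1°) = (20.152, -7.7759). ∠DPM = 150.4°, so PM runs at -21.1° + (180° − 150.4°) = 8.5000° from the x-axis; with |PM| = 22.7, M = P + 22.7·(cos 8.5000°, sin 8.5000°) = (42.602, -4.4207). PM ⟂ MS; with |MS| = 17.4 on the right of PM, S = M + 17.4·(0.14781, -0.98902) = (45.174, -21.630). Then |DS| = |S − D| = 50.086.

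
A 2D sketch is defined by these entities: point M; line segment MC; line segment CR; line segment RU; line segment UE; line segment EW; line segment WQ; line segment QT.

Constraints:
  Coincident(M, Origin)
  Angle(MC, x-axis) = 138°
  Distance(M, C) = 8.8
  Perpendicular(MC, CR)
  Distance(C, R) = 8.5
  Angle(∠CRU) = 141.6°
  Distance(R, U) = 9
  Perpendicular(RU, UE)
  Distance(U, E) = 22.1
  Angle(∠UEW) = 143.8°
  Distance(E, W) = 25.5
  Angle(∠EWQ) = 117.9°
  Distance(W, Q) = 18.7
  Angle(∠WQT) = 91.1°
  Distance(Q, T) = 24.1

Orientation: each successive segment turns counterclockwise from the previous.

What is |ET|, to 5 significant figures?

31.134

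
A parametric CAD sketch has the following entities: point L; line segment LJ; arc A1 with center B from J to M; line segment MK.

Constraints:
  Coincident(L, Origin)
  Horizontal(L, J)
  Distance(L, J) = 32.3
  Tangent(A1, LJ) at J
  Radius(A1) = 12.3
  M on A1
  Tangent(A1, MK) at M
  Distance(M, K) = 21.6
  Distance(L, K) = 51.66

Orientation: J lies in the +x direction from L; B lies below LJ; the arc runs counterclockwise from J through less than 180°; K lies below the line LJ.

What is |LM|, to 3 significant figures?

30.2

Checks: |BM| = 12.30 ✓; ∠(BM, MK) = 90.00° ✓; |MK| = 21.60 ✓; |LK| = 51.66 ✓.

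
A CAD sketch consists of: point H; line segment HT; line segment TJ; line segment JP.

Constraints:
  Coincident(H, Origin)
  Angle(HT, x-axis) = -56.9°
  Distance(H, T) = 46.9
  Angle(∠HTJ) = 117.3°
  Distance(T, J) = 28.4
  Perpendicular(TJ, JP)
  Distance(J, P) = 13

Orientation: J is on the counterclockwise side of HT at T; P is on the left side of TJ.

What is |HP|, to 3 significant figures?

57.6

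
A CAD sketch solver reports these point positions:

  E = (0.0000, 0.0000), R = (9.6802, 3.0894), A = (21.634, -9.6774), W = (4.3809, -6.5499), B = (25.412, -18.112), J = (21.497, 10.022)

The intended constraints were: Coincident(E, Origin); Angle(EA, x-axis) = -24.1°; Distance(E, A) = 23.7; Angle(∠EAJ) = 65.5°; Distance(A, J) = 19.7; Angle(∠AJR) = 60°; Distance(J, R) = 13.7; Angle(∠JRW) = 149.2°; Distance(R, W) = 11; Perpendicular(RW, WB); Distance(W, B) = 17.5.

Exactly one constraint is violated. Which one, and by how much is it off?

Distance(W, B) = 17.5 — off by 6.50.

E = (0.00, 0.00) ✓; EA at -24.10° ✓; |EA| = 23.70 ✓; ∠EAJ = 65.50° ✓; |AJ| = 19.70 ✓; ∠AJR = 60.00° ✓; |JR| = 13.70 ✓; ∠JRW = 149.2° ✓; |RW| = 11.00 ✓; ∠(RW, WB) = 90.00° ✓; |WB| = 24.00 ✗.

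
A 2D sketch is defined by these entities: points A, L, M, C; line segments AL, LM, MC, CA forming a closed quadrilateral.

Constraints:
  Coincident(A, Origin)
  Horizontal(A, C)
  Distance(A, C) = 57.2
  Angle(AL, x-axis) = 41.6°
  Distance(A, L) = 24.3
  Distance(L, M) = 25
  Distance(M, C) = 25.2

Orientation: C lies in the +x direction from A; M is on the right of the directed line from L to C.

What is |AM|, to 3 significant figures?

32.7

Checks: |LM| = 25.00 ✓; |MC| = 25.20 ✓.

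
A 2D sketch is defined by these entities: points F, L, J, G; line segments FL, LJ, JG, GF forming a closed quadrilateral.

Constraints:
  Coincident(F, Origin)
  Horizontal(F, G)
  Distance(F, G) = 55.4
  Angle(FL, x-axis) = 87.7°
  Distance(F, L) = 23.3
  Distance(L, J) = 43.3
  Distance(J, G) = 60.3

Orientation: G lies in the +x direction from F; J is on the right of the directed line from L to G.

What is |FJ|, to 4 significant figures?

20.01

F is at the origin; FG is horizontal with |FG| = 55.4 and G in +x, so G = (55.4, 0). FL runs at 87.7° with |FL| = 23.3, so L = (0.9351, 23.28). J is determined by |LJ| = 43.3 and |JG| = 60.3 together: it lies at the intersection of circle(L, 43.3) and circle(G, 60.3). With |LG| = 59.23, the foot of the radical line on LG is 14.75 from L and the perpendicular offset is √(43.3² − 14.75²) = 40.71. Taking the right-of-LG solution: J = (-1.504, -19.95).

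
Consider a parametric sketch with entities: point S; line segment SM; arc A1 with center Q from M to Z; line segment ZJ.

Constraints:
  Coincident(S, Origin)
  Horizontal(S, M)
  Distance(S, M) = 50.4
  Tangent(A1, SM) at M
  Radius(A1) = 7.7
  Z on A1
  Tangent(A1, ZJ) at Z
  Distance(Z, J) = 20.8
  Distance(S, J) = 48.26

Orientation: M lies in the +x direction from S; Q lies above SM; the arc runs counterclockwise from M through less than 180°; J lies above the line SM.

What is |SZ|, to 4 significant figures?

57.10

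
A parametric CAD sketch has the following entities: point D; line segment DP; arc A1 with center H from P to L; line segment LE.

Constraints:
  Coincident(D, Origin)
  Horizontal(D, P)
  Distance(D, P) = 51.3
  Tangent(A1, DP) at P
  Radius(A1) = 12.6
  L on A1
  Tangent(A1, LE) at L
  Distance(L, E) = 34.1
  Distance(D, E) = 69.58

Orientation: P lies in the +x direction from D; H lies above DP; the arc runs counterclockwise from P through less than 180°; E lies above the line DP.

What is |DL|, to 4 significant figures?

65.29

Checks: |HL| = 12.60 ✓; ∠(HL, LE) = 90.00° ✓; |LE| = 34.10 ✓; |DE| = 69.58 ✓.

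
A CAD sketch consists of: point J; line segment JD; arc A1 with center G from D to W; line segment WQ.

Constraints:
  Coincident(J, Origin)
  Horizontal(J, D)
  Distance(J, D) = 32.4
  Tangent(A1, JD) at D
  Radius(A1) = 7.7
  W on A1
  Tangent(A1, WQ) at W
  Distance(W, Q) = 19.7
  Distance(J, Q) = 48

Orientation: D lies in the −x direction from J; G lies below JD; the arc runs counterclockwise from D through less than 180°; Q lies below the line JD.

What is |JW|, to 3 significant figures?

40.9

Checks: |GW| = 7.700 ✓; ∠(GW, WQ) = 90.00° ✓; |WQ| = 19.70 ✓; |JQ| = 48.00 ✓.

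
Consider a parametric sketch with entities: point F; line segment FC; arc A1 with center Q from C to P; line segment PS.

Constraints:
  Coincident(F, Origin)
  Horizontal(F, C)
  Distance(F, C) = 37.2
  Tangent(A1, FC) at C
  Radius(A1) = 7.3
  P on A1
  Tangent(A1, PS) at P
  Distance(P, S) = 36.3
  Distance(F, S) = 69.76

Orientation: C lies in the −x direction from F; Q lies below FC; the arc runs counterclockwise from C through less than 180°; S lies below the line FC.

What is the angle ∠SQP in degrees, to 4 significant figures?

78.63°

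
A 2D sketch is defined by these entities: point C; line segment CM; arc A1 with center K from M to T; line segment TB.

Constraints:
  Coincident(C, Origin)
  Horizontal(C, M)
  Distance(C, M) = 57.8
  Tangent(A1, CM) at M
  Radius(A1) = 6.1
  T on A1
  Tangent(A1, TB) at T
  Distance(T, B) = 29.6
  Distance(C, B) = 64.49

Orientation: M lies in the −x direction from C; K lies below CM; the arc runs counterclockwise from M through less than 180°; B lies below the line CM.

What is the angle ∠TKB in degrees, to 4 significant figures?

78.36°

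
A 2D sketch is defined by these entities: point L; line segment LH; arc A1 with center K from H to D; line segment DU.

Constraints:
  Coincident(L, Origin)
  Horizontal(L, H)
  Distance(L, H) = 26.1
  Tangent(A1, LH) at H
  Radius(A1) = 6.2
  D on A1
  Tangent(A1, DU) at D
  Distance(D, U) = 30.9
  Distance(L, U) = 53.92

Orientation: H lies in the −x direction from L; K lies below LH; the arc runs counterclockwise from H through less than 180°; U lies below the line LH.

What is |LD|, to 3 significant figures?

32.2

Checks: |LH| = 26.10 ✓; |KD| = 6.200 ✓; ∠(KD, DU) = 90.00° ✓; |DU| = 30.90 ✓; |LU| = 53.92 ✓.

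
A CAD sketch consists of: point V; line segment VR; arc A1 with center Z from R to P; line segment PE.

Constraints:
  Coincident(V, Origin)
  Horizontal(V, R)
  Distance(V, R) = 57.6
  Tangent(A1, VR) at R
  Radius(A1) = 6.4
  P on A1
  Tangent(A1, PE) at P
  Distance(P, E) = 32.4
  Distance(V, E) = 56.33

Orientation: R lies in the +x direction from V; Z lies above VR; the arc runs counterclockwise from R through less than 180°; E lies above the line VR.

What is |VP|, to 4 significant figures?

63.54

Checks: |ZP| = 6.400 ✓; ∠(ZP, PE) = 90.00° ✓; |PE| = 32.40 ✓; |VE| = 56.33 ✓.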